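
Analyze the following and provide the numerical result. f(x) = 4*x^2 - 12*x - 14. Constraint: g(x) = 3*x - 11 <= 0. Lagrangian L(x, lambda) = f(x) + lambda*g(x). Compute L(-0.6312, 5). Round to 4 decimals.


Step 1: Evaluate f(x).
f(-0.6312) = 4*(-0.6312)^2 - 12*(-0.6312) - 14 = -4.8319
Step 2: Evaluate g(x).
g(-0.6312) = 3*-0.6312 - 11 = -12.8936
Step 3: Compute Lagrangian.
L = -4.8319 + 5*-12.8936 = -69.2999


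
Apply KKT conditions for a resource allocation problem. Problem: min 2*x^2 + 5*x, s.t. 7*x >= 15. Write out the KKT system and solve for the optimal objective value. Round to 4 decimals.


Step 1: Try lambda = 0 (constraint inactive).
x_unc = -5/(2*2) = -1.25
Check: 7*-1.25 = -8.75 < 15 -- violated!
Step 2: Constraint must be active: 7*x = 15
x* = 15/7 = 2.1429 (rounded; the exact value 15/7 is used below)
lambda = (2*2*(15/7) + 5)/7 = 1.9388
Step 3: Compute optimal value.
f(x*) = 2*(15/7)^2 + 5*(15/7) = 19.898


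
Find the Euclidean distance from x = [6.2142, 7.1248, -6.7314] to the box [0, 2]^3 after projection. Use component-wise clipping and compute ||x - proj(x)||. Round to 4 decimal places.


Project each component onto [0, 2].
clip(6.2142) = 2.0, clip(7.1248) = 2.0, clip(-6.7314) = 0.0
Projection = [2.0, 2.0, 0.0]
Squared diffs: [17.7595, 26.2636, 45.3117]
Distance = sqrt(89.3348) = 9.4517


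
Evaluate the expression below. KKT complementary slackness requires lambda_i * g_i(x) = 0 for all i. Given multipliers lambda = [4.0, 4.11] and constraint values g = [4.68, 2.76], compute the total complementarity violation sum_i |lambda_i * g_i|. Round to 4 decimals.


KKT complementary slackness check:
lambda_1 * g_1 = 4.0 * 4.68 = 18.72
lambda_2 * g_2 = 4.11 * 2.76 = 11.3436
Total violation = 18.72 + 11.3436 = 30.0636


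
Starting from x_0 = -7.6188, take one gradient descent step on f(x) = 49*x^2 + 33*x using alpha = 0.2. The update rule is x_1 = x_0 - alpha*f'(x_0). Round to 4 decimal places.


We compute the gradient at x_0 and apply the update.
f'(x) = 98*x + 33
f'(-7.6188) = 98*-7.6188 + 33 = -713.6424
x_1 = -7.6188 - 0.2*-713.6424 = 135.1097


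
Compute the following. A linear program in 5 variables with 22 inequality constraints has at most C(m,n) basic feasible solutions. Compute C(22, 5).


Each vertex corresponds to some choice of n active constraints out of m, so the number of vertices is at most C(m, n) = m! / (n!(m-n)!).
m = 22, n = 5
Numerator: 22 * 21 * 20 * 19 * 18
Denominator: 5! = 120
C(22, 5) = 26334


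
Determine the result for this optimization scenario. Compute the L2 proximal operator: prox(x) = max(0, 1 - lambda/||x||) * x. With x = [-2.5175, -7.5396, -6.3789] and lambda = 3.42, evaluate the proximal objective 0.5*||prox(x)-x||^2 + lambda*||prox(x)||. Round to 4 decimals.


Step 1: Compute ||x||.
||x|| = 10.1918
Step 2: Compute scaling factor.
scale = max(0, 1 - 3.42/10.1918) = 0.6644
Step 3: prox(x) = [-1.6727, -5.0096, -4.2384]
||prox(x)|| = 6.7718
Step 4: Proximal objective.
0.5*||prox-x||^2 = 5.8482
lambda*||prox|| = 23.1596
Total = 29.0079


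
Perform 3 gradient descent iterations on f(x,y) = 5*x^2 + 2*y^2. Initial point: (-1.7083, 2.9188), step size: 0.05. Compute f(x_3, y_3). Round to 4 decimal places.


Gradient descent on f(x,y) = 5*x^2 + 2*y^2.
Starting point: (-1.7083, 2.9188), alpha = 0.05
Step 1: grad_x = 2*5*-1.7083 = -17.083, grad_y = 2*2*2.9188 = 11.6752
  x_1 = -1.7083 - 0.05*-17.083 = -0.8542
  y_1 = 2.9188 - 0.05*11.6752 = 2.335
Step 2: grad_x = 2*5*-0.8542 = -8.5415, grad_y = 2*2*2.335 = 9.3402
  x_2 = -0.8542 - 0.05*-8.5415 = -0.4271
  y_2 = 2.335 - 0.05*9.3402 = 1.868
Step 3: grad_x = 2*5*-0.4271 = -4.2708, grad_y = 2*2*1.868 = 7.4721
  x_3 = -0.4271 - 0.05*-4.2708 = -0.2135
  y_3 = 1.868 - 0.05*7.4721 = 1.4944
f(-0.2135, 1.4944) = 5*(-0.2135)^2 + 2*1.4944^2 = 4.6946


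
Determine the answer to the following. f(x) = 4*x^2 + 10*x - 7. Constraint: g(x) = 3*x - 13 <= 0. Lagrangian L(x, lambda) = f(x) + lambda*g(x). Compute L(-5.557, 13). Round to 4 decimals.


Step 1: Evaluate f(x).
f(-5.557) = 4*(-5.557)^2 + 10*(-5.557) - 7 = 60.951
Step 2: Evaluate g(x).
g(-5.557) = 3*-5.557 - 13 = -29.671
Step 3: Compute Lagrangian.
L = 60.951 + 13*-29.671 = -324.772


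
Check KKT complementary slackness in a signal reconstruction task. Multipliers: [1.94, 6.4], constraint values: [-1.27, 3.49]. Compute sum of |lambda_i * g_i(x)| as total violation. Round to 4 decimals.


KKT complementary slackness check:
lambda_1 * g_1 = 1.94 * -1.27 = -2.4638
lambda_2 * g_2 = 6.4 * 3.49 = 22.336
Total violation = 2.4638 + 22.336 = 24.7998


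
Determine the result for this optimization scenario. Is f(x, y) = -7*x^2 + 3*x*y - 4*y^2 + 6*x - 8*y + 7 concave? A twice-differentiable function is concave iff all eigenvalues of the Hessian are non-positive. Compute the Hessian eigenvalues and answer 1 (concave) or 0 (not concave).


The Hessian of f(x,y) = -7*x^2 + 3*x*y - 4*y^2 + 6*x - 8*y + 7 is:
H = [[-14, 3], [3, -8]]
Trace = -14 - 8 = -22
Determinant = -14*-8 - (3)^2 = 103
Discriminant = (-22)^2 - 4*103 = 72.0
Eigenvalues: lambda_1 = -15.2426, lambda_2 = -6.7574
The function is concave.

1


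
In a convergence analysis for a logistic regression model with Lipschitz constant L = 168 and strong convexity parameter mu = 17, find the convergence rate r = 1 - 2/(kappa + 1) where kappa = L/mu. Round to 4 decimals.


Step 1: Compute the condition number.
kappa = L/mu = 168/17 = 9.8824
Step 2: Compute the convergence rate.
r = 1 - 2/(kappa + 1) = 1 - 2*mu/(L + mu) = (L - mu)/(L + mu) = 151/185 = 0.8162


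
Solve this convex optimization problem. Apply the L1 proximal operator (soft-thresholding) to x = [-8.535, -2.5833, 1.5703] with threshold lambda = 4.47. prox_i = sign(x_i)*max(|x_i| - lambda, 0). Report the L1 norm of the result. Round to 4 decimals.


Soft-thresholding with lambda = 4.47:
prox(-8.535) = sign(-8.535)*max(|-8.535| - 4.47, 0) = -4.065
prox(-2.5833) = sign(-2.5833)*max(|-2.5833| - 4.47, 0) = 0.0
prox(1.5703) = sign(1.5703)*max(|1.5703| - 4.47, 0) = 0.0
prox(x) = [-4.065, 0.0, 0.0]
||prox(x)||_1 = 4.065 + 0.0 + 0.0 = 4.065


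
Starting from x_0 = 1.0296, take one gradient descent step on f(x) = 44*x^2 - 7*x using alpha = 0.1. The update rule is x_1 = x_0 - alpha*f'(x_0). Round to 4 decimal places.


We compute the gradient at x_0 and apply the update.
f'(x) = 88*x - 7
f'(1.0296) = 88*1.0296 - 7 = 83.6048
x_1 = 1.0296 - 0.1*83.6048 = -7.3309


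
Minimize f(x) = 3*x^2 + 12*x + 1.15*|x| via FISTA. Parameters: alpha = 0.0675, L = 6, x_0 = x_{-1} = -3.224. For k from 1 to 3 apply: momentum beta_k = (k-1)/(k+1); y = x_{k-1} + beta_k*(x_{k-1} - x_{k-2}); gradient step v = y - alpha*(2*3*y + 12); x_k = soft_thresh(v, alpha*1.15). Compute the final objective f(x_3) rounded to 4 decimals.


FISTA on f(x) = 3*x^2 + 12*x + 1.15*|x|
L = 6, alpha = 0.0675
Iteration 1: beta = 0.0, y = -3.224 + 0.0*(-3.224 + 3.224) = -3.224
  grad(y) = -7.344, v = y - alpha*grad = -2.7283
  prox(v) = soft_thresh(-2.7283, 0.0776) = -2.6507
Iteration 2: beta = 0.3333, y = -2.6507 + 0.3333*(-2.6507 + 3.224) = -2.4595
  grad(y) = -2.7572, v = y - alpha*grad = -2.2734
  prox(v) = soft_thresh(-2.2734, 0.0776) = -2.1958
Iteration 3: beta = 0.5, y = -2.1958 + 0.5*(-2.1958 + 2.6507) = -1.9684
  grad(y) = 0.1898, v = y - alpha*grad = -1.9812
  prox(v) = soft_thresh(-1.9812, 0.0776) = -1.9036
f(x_3) = 3*(-1.9036)^2 + 12*(-1.9036) + 1.15*|-1.9036| = -9.783


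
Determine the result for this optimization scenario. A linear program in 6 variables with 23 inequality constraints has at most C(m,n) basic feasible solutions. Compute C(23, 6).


Each vertex corresponds to some choice of n active constraints out of m, so the number of vertices is at most C(m, n) = m! / (n!(m-n)!).
m = 23, n = 6
Numerator: 23 * 22 * 21 * 20 * 19 * 18
Denominator: 6! = 720
C(23, 6) = 100947


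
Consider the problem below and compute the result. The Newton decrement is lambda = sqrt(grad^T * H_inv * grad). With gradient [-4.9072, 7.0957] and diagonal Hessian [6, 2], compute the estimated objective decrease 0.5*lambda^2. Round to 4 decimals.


Step 1: H is diagonal, so H^(-1) * g = [-0.8179, 3.5479].
Step 2: g^T H^(-1) g = sum_i g_i^2 / H_ii
  = (-4.9072)^2/6 + (7.0957)^2/2
  = 4.0134 + 25.1745 = 29.1879
Step 3: Objective decrease = 0.5 * g^T H^(-1) g = 14.594


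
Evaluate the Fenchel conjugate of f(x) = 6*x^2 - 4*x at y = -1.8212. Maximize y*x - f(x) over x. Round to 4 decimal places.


f*(y) = sup_x {y*x - a*x^2 - b*x} = sup_x {(y-b)*x - a*x^2}
FOC: (y - b) - 2a*x = 0 => x* = (y - b)/(2a)
x* = (-1.8212 + 4)/(2*6) = 0.1816
f*(-1.8212) = (y-b)^2/(4a) = (-1.8212 + 4)^2/(4*6)
= 4.7472/24 = 0.1978


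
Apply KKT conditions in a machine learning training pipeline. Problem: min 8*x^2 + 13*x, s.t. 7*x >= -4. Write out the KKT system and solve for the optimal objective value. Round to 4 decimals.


Step 1: Try lambda = 0 (constraint inactive).
x_unc = -13/(2*8) = -0.8125
Check: 7*-0.8125 = -5.6875 < -4 -- violated!
Step 2: Constraint must be active: 7*x = -4
x* = -4/7 = -0.5714 (rounded; the exact value -4/7 is used below)
lambda = (2*8*(-4/7) + 13)/7 = 0.551
Step 3: Compute optimal value.
f(x*) = 8*(-4/7)^2 + 13*(-4/7) = -4.8163


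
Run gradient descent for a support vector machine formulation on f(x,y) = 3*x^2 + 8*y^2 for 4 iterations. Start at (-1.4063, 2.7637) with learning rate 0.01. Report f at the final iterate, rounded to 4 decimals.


Gradient descent on f(x,y) = 3*x^2 + 8*y^2.
Starting point: (-1.4063, 2.7637), alpha = 0.01
Step 1: grad_x = 2*3*-1.4063 = -8.4378, grad_y = 2*8*2.7637 = 44.2192
  x_1 = -1.4063 - 0.01*-8.4378 = -1.3219
  y_1 = 2.7637 - 0.01*44.2192 = 2.3215
Step 2: grad_x = 2*3*-1.3219 = -7.9315, grad_y = 2*8*2.3215 = 37.1441
  x_2 = -1.3219 - 0.01*-7.9315 = -1.2426
  y_2 = 2.3215 - 0.01*37.1441 = 1.9501
Step 3: grad_x = 2*3*-1.2426 = -7.4556, grad_y = 2*8*1.9501 = 31.2011
  x_3 = -1.2426 - 0.01*-7.4556 = -1.1681
  y_3 = 1.9501 - 0.01*31.2011 = 1.6381
Step 4: grad_x = 2*3*-1.1681 = -7.0083, grad_y = 2*8*1.6381 = 26.2089
  x_4 = -1.1681 - 0.01*-7.0083 = -1.098
  y_4 = 1.6381 - 0.01*26.2089 = 1.376
f(-1.098, 1.376) = 3*(-1.098)^2 + 8*1.376^2 = 18.7629


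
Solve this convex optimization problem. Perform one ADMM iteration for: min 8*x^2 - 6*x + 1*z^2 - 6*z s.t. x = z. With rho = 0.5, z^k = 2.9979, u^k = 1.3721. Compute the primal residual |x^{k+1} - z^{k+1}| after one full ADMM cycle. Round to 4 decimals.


ADMM iteration with rho = 0.5, z^k = 2.9979, u^k = 1.3721
Step 1: x-update.
Minimize 8*x^2 - 6*x + (0.5/2)*(x - 2.9979 + 1.3721)^2
FOC: (2*8 + 0.5)*x = 6 + 0.5*(2.9979 - 1.3721)
x^{k+1} = 0.4129
Step 2: z-update.
Minimize 1*z^2 - 6*z + (0.5/2)*(0.4129 - z + 1.3721)^2
FOC: (2*1 + 0.5)*z = 6 + 0.5*(0.4129 + 1.3721)
z^{k+1} = 2.757
Step 3: u-update.
u^{k+1} = 1.3721 + 0.4129 - 2.757 = -0.972
Step 4: Primal residual = |0.4129 - 2.757| = 2.3441


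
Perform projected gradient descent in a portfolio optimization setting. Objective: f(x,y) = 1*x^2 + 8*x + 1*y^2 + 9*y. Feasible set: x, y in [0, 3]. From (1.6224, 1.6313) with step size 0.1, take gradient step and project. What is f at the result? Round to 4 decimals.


Step 1: Compute gradient at (1.6224, 1.6313).
grad_x = 2*1*1.6224 + 8 = 11.2448
grad_y = 2*1*1.6313 + 9 = 12.2626
Step 2: Gradient step.
x_raw = 1.6224 - 0.1*11.2448 = 0.4979
y_raw = 1.6313 - 0.1*12.2626 = 0.405
Step 3: Project onto [0, 3].
x_proj = clip(0.4979) = 0.4979
y_proj = clip(0.405) = 0.405
Step 4: Evaluate f.
f(0.4979, 0.405) = 8.0407


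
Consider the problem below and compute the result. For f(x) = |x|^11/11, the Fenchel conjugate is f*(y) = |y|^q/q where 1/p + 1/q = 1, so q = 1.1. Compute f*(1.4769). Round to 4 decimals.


The conjugate exponent q satisfies 1/p + 1/q = 1.
p = 11, so q = 11/(11 - 1) = 1.1
|y|^q = 1.4769^1.1 = 1.5356
f*(1.4769) = 1.5356 / 1.1 = 1.396


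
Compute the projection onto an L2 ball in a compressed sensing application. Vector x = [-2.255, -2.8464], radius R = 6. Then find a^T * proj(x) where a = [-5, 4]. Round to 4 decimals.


Step 1: Compute ||x|| (intermediates to 6 decimals).
||x|| = sqrt((-2.255)^2 + (-2.8464)^2) = 3.631393
Step 2: Project.
Since ||x|| <= R, proj = x (no scaling needed).
proj(x) = [-2.255, -2.8464]
Step 3: Dot product.
a^T * proj(x) = -5*(-2.255) + 4*(-2.8464) = -0.1106


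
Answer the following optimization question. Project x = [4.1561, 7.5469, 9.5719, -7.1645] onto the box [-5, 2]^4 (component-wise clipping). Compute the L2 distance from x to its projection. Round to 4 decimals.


Project each component onto [-5, 2].
clip(4.1561) = 2.0, clip(7.5469) = 2.0, clip(9.5719) = 2.0, clip(-7.1645) = -5.0
Projection = [2.0, 2.0, 2.0, -5.0]
Squared diffs: [4.6488, 30.7681, 57.3337, 4.6851]
Distance = sqrt(97.4357) = 9.8709


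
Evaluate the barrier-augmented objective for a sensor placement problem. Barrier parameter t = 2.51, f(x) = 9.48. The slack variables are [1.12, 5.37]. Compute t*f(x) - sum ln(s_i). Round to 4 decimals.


Step 1: Compute log-barrier.
ln values: [0.1133, 1.6808]
phi = -(0.1133 + 1.6808) = -1.7942
Step 2: Compute augmented objective.
t*f(x) = 2.51*9.48 = 23.7948
Total = 23.7948 - 1.7942 = 22.0006


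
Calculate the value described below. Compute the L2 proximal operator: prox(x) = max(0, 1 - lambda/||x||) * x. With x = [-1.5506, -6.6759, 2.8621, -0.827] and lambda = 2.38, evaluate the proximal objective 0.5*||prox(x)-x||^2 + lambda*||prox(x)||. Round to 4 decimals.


Step 1: Compute ||x||.
||x|| = 7.4731
Step 2: Compute scaling factor.
scale = max(0, 1 - 2.38/7.4731) = 0.6815
Step 3: prox(x) = [-1.0568, -4.5498, 1.9506, -0.5636]
||prox(x)|| = 5.0931
Step 4: Proximal objective.
0.5*||prox-x||^2 = 2.8322
lambda*||prox|| = 12.1216
Total = 14.9538


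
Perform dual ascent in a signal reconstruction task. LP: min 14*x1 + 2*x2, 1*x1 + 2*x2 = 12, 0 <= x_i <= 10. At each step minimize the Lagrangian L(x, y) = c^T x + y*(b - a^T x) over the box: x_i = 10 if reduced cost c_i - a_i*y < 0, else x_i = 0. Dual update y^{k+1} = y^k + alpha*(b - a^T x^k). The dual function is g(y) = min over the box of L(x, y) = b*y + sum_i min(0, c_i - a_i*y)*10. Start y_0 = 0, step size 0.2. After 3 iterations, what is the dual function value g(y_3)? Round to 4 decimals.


Dual ascent for LP: min 14*x1 + 2*x2, 1*x1 + 2*x2 = 12, 0 <= x_i <= 10
Step 1: y^k = 0.0, reduced costs: (14.0, 2.0)
  x^k = (0.0, 0.0), subgradient = b - a^T x = 12.0
  y^{k+1} = 0.0 + 0.2*12.0 = 2.4
Step 2: y^k = 2.4, reduced costs: (11.6, -2.8)
  x^k = (0.0, 10.0), subgradient = b - a^T x = -8.0
  y^{k+1} = 2.4 + 0.2*-8.0 = 0.8
Step 3: y^k = 0.8, reduced costs: (13.2, 0.4)
  x^k = (0.0, 0.0), subgradient = b - a^T x = 12.0
  y^{k+1} = 0.8 + 0.2*12.0 = 3.2
Dual objective at y_3 = 3.2: reduced costs (10.8, -4.4), box minimizer x = (0.0, 10.0)
g(y_3) = b*y + (c1 - a1*y)*x1 + (c2 - a2*y)*x2 = 12*3.2 + 10.8*0.0 + (-4.4)*10.0 = 38.4 + 0.0 - 44.0 = -5.6


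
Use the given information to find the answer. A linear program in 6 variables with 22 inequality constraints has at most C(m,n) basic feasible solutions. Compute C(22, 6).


Each vertex corresponds to some choice of n active constraints out of m, so the number of vertices is at most C(m, n) = m! / (n!(m-n)!).
m = 22, n = 6
Numerator: 22 * 21 * 20 * 19 * 18 * 17
Denominator: 6! = 720
C(22, 6) = 74613


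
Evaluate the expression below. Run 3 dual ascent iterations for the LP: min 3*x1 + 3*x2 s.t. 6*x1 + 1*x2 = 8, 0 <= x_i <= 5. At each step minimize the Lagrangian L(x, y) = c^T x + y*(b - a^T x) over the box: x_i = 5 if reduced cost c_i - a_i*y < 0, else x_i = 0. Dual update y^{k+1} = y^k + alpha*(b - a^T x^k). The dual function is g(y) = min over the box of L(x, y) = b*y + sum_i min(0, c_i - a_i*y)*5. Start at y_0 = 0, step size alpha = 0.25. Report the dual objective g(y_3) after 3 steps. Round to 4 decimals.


Dual ascent for LP: min 3*x1 + 3*x2, 6*x1 + 1*x2 = 8, 0 <= x_i <= 5
Step 1: y^k = 0.0, reduced costs: (3.0, 3.0)
  x^k = (0.0, 0.0), subgradient = b - a^T x = 8.0
  y^{k+1} = 0.0 + 0.25*8.0 = 2.0
Step 2: y^k = 2.0, reduced costs: (-9.0, 1.0)
  x^k = (5.0, 0.0), subgradient = b - a^T x = -22.0
  y^{k+1} = 2.0 + 0.25*-22.0 = -3.5
Step 3: y^k = -3.5, reduced costs: (24.0, 6.5)
  x^k = (0.0, 0.0), subgradient = b - a^T x = 8.0
  y^{k+1} = -3.5 + 0.25*8.0 = -1.5
Dual objective at y_3 = -1.5: reduced costs (12.0, 4.5), box minimizer x = (0.0, 0.0)
g(y_3) = b*y + (c1 - a1*y)*x1 + (c2 - a2*y)*x2 = 8*(-1.5) + 12.0*0.0 + 4.5*0.0 = -12.0 + 0.0 + 0.0 = -12.0


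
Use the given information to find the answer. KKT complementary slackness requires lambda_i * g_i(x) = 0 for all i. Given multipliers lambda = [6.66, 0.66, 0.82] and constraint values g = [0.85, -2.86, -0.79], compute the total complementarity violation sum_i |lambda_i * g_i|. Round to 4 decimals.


KKT complementary slackness check:
lambda_1 * g_1 = 6.66 * 0.85 = 5.661
lambda_2 * g_2 = 0.66 * -2.86 = -1.8876
lambda_3 * g_3 = 0.82 * -0.79 = -0.6478
Total violation = 5.661 + 1.8876 + 0.6478 = 8.1964


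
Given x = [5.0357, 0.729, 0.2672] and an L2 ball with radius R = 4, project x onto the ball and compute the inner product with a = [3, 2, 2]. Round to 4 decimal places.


Step 1: Compute ||x|| (intermediates to 6 decimals).
||x|| = sqrt(5.0357^2 + 0.729^2 + 0.2672^2) = 5.095205
Step 2: Project.
Since ||x|| > R, scale = R/||x|| = 4/5.095205 = 0.785052, proj(x) = scale * x
proj(x) = [3.953286, 0.572303, 0.209766]
Step 3: Dot product.
a^T * proj(x) = 3*3.953286 + 2*0.572303 + 2*0.209766 = 13.424


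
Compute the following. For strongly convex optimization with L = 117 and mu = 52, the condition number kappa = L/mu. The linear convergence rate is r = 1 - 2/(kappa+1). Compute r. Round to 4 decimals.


Step 1: Compute the condition number.
kappa = L/mu = 117/52 = 2.25
Step 2: Compute the convergence rate.
r = 1 - 2/(kappa + 1) = 1 - 2*mu/(L + mu) = (L - mu)/(L + mu) = 65/169 = 0.3846


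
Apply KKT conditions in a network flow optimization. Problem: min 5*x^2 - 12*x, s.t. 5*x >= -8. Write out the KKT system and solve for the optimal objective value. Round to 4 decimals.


Step 1: Try lambda = 0 (constraint inactive).
Stationarity: 2*5*x - 12 = 0
x* = 12/(2*5) = 1.2
Check constraint: 5*1.2 = 6.0 >= -8 -- satisfied.
Step 2: Compute optimal value.
f(x*) = 5*1.2^2 - 12*1.2 = -7.2


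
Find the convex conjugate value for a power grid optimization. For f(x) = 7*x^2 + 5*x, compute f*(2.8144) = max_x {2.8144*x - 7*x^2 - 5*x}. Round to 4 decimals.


f*(y) = sup_x {y*x - a*x^2 - b*x} = sup_x {(y-b)*x - a*x^2}
FOC: (y - b) - 2a*x = 0 => x* = (y - b)/(2a)
x* = (2.8144 - 5)/(2*7) = -0.1561
f*(2.8144) = (y-b)^2/(4a) = (2.8144 - 5)^2/(4*7)
= 4.7768/28 = 0.1706


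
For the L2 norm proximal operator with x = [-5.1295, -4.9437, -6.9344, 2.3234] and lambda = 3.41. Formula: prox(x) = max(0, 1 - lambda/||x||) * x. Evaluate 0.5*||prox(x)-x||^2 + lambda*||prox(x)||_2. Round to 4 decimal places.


Step 1: Compute ||x||.
||x|| = 10.2096
Step 2: Compute scaling factor.
scale = max(0, 1 - 3.41/10.2096) = 0.666
Step 3: prox(x) = [-3.4163, -3.2925, -4.6183, 1.5474]
||prox(x)|| = 6.7996
Step 4: Proximal objective.
0.5*||prox-x||^2 = 5.8141
lambda*||prox|| = 23.1866
Total = 29.0007


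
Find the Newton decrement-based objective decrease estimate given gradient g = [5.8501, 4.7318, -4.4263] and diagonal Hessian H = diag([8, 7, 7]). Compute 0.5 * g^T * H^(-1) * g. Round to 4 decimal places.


Step 1: H is diagonal, so H^(-1) * g = [0.7313, 0.676, -0.6323].
Step 2: g^T H^(-1) g = sum_i g_i^2 / H_ii
  = (5.8501)^2/8 + (4.7318)^2/7 + (-4.4263)^2/7
  = 4.278 + 3.1986 + 2.7989 = 10.2754
Step 3: Objective decrease = 0.5 * g^T H^(-1) g = 5.1377


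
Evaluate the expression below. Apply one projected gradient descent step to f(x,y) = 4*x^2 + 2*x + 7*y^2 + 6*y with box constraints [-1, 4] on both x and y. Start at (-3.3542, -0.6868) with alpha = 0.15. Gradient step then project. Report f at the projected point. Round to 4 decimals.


Step 1: Compute gradient at (-3.3542, -0.6868).
grad_x = 2*4*-3.3542 + 2 = -24.8336
grad_y = 2*7*-0.6868 + 6 = -3.6152
Step 2: Gradient step.
x_raw = -3.3542 - 0.15*-24.8336 = 0.3708
y_raw = -0.6868 - 0.15*-3.6152 = -0.1445
Step 3: Project onto [-1, 4].
x_proj = clip(0.3708) = 0.3708
y_proj = clip(-0.1445) = -0.1445
Step 4: Evaluate f.
f(0.3708, -0.1445) = 0.5709


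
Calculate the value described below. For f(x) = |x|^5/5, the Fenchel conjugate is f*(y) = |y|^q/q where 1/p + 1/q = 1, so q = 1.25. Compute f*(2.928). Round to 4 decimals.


The conjugate exponent q satisfies 1/p + 1/q = 1.
p = 5, so q = 5/(5 - 1) = 1.25
|y|^q = 2.928^1.25 = 3.8301
f*(2.928) = 3.8301 / 1.25 = 3.0641


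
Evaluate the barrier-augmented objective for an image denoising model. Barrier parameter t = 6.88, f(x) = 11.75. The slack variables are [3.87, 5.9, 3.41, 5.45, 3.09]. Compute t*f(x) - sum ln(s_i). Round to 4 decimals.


Step 1: Compute log-barrier.
ln values: [1.3533, 1.775, 1.2267, 1.6956, 1.1282]
phi = -(1.3533 + 1.775 + 1.2267 + 1.6956 + 1.1282) = -7.1787
Step 2: Compute augmented objective.
t*f(x) = 6.88*11.75 = 80.84
Total = 80.84 - 7.1787 = 73.6613


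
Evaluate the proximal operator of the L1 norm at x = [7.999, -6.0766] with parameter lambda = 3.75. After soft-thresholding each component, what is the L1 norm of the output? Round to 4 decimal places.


Soft-thresholding with lambda = 3.75:
prox(7.999) = sign(7.999)*max(|7.999| - 3.75, 0) = 4.249
prox(-6.0766) = sign(-6.0766)*max(|-6.0766| - 3.75, 0) = -2.3266
prox(x) = [4.249, -2.3266]
||prox(x)||_1 = 4.249 + 2.3266 = 6.5756


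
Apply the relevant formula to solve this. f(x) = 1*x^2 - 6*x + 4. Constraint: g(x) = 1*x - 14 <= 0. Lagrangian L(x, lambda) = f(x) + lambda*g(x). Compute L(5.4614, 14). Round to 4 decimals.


Step 1: Evaluate f(x).
f(5.4614) = 1*5.4614^2 - 6*5.4614 + 4 = 1.0585
Step 2: Evaluate g(x).
g(5.4614) = 1*5.4614 - 14 = -8.5386
Step 3: Compute Lagrangian.
L = 1.0585 + 14*-8.5386 = -118.4819


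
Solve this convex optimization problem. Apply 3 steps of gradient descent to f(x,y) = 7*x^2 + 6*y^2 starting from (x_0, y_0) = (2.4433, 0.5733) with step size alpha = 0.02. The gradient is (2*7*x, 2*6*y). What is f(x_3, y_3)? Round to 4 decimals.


Gradient descent on f(x,y) = 7*x^2 + 6*y^2.
Starting point: (2.4433, 0.5733), alpha = 0.02
Step 1: grad_x = 2*7*2.4433 = 34.2062, grad_y = 2*6*0.5733 = 6.8796
  x_1 = 2.4433 - 0.02*34.2062 = 1.7592
  y_1 = 0.5733 - 0.02*6.8796 = 0.4357
Step 2: grad_x = 2*7*1.7592 = 24.6285, grad_y = 2*6*0.4357 = 5.2285
  x_2 = 1.7592 - 0.02*24.6285 = 1.2666
  y_2 = 0.4357 - 0.02*5.2285 = 0.3311
Step 3: grad_x = 2*7*1.2666 = 17.7325, grad_y = 2*6*0.3311 = 3.9737
  x_3 = 1.2666 - 0.02*17.7325 = 0.912
  y_3 = 0.3311 - 0.02*3.9737 = 0.2517
f(0.912, 0.2517) = 7*0.912^2 + 6*0.2517^2 = 6.2017


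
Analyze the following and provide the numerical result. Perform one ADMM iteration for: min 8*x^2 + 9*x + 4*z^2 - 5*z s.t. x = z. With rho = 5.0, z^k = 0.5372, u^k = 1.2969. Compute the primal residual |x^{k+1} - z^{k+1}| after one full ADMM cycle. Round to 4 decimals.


ADMM iteration with rho = 5.0, z^k = 0.5372, u^k = 1.2969
Step 1: x-update.
Minimize 8*x^2 + 9*x + (5.0/2)*(x - 0.5372 + 1.2969)^2
FOC: (2*8 + 5.0)*x = -9 + 5.0*(0.5372 - 1.2969)
x^{k+1} = -0.6095
Step 2: z-update.
Minimize 4*z^2 - 5*z + (5.0/2)*(-0.6095 - z + 1.2969)^2
FOC: (2*4 + 5.0)*z = 5 + 5.0*(-0.6095 + 1.2969)
z^{k+1} = 0.649
Step 3: u-update.
u^{k+1} = 1.2969 - 0.6095 - 0.649 = 0.0384
Step 4: Primal residual = |-0.6095 - 0.649| = 1.2585


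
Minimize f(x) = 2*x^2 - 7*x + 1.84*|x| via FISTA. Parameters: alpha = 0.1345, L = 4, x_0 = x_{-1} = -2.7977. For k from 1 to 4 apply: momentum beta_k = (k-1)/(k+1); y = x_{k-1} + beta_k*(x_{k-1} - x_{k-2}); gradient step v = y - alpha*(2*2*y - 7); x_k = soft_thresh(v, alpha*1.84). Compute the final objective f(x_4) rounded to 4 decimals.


FISTA on f(x) = 2*x^2 - 7*x + 1.84*|x|
L = 4, alpha = 0.1345
Iteration 1: beta = 0.0, y = -2.7977 + 0.0*(-2.7977 + 2.7977) = -2.7977
  grad(y) = -18.1908, v = y - alpha*grad = -0.351
  prox(v) = soft_thresh(-0.351, 0.2475) = -0.1036
Iteration 2: beta = 0.3333, y = -0.1036 + 0.3333*(-0.1036 + 2.7977) = 0.7945
  grad(y) = -3.822, v = y - alpha*grad = 1.3086
  prox(v) = soft_thresh(1.3086, 0.2475) = 1.0611
Iteration 3: beta = 0.5, y = 1.0611 + 0.5*(1.0611 + 0.1036) = 1.6434
  grad(y) = -0.4264, v = y - alpha*grad = 1.7007
  prox(v) = soft_thresh(1.7007, 0.2475) = 1.4533
Iteration 4: beta = 0.6, y = 1.4533 + 0.6*(1.4533 - 1.0611) = 1.6886
  grad(y) = -0.2457, v = y - alpha*grad = 1.7216
  prox(v) = soft_thresh(1.7216, 0.2475) = 1.4741
f(x_4) = 2*1.4741^2 - 7*1.4741 + 1.84*|1.4741| = -3.2604


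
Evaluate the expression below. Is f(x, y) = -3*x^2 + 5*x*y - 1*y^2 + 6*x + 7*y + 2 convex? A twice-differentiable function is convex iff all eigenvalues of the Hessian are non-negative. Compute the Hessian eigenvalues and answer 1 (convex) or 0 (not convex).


The Hessian of f(x,y) = -3*x^2 + 5*x*y - 1*y^2 + 6*x + 7*y + 2 is:
H = [[-6, 5], [5, -2]]
Trace = -6 - 2 = -8
Determinant = -6*-2 - (5)^2 = -13
Discriminant = (-8)^2 - 4*-13 = 116.0
Eigenvalues: lambda_1 = -9.3852, lambda_2 = 1.3852
The function is not convex.

0


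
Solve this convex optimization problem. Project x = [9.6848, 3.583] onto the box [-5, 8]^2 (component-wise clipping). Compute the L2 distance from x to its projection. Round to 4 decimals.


Project each component onto [-5, 8].
clip(9.6848) = 8.0, clip(3.583) = 3.583
Projection = [8.0, 3.583]
Squared diffs: [2.8386, 0.0]
Distance = sqrt(2.8386) = 1.6848


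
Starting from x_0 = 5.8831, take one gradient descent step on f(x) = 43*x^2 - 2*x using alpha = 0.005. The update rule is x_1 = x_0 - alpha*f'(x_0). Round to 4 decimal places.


We compute the gradient at x_0 and apply the update.
f'(x) = 86*x - 2
f'(5.8831) = 86*5.8831 - 2 = 503.9466
x_1 = 5.8831 - 0.005*503.9466 = 3.3634


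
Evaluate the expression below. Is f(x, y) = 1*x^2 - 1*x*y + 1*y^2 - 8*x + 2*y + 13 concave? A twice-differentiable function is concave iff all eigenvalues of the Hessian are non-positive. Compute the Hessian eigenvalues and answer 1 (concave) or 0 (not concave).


The Hessian of f(x,y) = 1*x^2 - 1*x*y + 1*y^2 - 8*x + 2*y + 13 is:
H = [[2, -1], [-1, 2]]
Trace = 2 + 2 = 4
Determinant = 2*2 - (-1)^2 = 3
Discriminant = (4)^2 - 4*3 = 4.0
Eigenvalues: lambda_1 = 1.0, lambda_2 = 3.0
The function is not concave.

0


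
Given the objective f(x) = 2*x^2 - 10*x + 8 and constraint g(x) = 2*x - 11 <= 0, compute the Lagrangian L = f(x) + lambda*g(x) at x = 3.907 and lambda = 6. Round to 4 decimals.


Step 1: Evaluate f(x).
f(3.907) = 2*3.907^2 - 10*3.907 + 8 = -0.5407
Step 2: Evaluate g(x).
g(3.907) = 2*3.907 - 11 = -3.186
Step 3: Compute Lagrangian.
L = -0.5407 + 6*-3.186 = -19.6567


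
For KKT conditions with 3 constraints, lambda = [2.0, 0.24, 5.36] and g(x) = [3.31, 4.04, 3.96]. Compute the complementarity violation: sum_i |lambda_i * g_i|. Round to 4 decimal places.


KKT complementary slackness check:
lambda_1 * g_1 = 2.0 * 3.31 = 6.62
lambda_2 * g_2 = 0.24 * 4.04 = 0.9696
lambda_3 * g_3 = 5.36 * 3.96 = 21.2256
Total violation = 6.62 + 0.9696 + 21.2256 = 28.8152


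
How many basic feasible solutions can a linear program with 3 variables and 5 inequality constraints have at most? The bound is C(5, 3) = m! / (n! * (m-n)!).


Each vertex corresponds to some choice of n active constraints out of m, so the number of vertices is at most C(m, n) = m! / (n!(m-n)!).
m = 5, n = 3
Numerator: 5 * 4 * 3
Denominator: 3! = 6
C(5, 3) = 10


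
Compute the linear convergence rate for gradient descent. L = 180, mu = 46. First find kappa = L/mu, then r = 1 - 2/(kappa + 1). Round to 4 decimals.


Step 1: Compute the condition number.
kappa = L/mu = 180/46 = 3.913
Step 2: Compute the convergence rate.
r = 1 - 2/(kappa + 1) = 1 - 2*mu/(L + mu) = (L - mu)/(L + mu) = 134/226 = 0.5929


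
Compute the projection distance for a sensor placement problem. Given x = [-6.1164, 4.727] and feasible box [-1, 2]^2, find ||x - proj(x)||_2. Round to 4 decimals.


Project each component onto [-1, 2].
clip(-6.1164) = -1.0, clip(4.727) = 2.0
Projection = [-1.0, 2.0]
Squared diffs: [26.1775, 7.4365]
Distance = sqrt(33.614) = 5.7978


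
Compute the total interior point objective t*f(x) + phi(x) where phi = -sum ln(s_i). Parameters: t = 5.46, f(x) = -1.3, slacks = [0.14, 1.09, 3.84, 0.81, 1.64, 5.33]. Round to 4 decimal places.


Step 1: Compute log-barrier.
ln values: [-1.9661, 0.0862, 1.3455, -0.2107, 0.4947, 1.6734]
phi = -(-1.9661 + 0.0862 + 1.3455 - 0.2107 + 0.4947 + 1.6734) = -1.4229
Step 2: Compute augmented objective.
t*f(x) = 5.46*-1.3 = -7.098
Total = -7.098 - 1.4229 = -8.5209


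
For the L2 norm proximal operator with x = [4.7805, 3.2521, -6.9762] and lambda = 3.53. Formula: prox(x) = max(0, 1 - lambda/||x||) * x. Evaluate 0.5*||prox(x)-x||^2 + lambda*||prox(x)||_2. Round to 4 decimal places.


Step 1: Compute ||x||.
||x|| = 9.0607
Step 2: Compute scaling factor.
scale = max(0, 1 - 3.53/9.0607) = 0.6104
Step 3: prox(x) = [2.918, 1.9851, -4.2583]
||prox(x)|| = 5.5307
Step 4: Proximal objective.
0.5*||prox-x||^2 = 6.2305
lambda*||prox|| = 19.5234
Total = 25.7539


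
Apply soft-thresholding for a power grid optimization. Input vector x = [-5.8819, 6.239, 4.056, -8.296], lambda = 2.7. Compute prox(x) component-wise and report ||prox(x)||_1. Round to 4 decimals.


Soft-thresholding with lambda = 2.7:
prox(-5.8819) = sign(-5.8819)*max(|-5.8819| - 2.7, 0) = -3.1819
prox(6.239) = sign(6.239)*max(|6.239| - 2.7, 0) = 3.539
prox(4.056) = sign(4.056)*max(|4.056| - 2.7, 0) = 1.356
prox(-8.296) = sign(-8.296)*max(|-8.296| - 2.7, 0) = -5.596
prox(x) = [-3.1819, 3.539, 1.356, -5.596]
||prox(x)||_1 = 3.1819 + 3.539 + 1.356 + 5.596 = 13.6729


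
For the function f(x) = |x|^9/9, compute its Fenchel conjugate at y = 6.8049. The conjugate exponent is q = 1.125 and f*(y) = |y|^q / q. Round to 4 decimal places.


The conjugate exponent q satisfies 1/p + 1/q = 1.
p = 9, so q = 9/(9 - 1) = 1.125
|y|^q = 6.8049^1.125 = 8.6482
f*(6.8049) = 8.6482 / 1.125 = 7.6873


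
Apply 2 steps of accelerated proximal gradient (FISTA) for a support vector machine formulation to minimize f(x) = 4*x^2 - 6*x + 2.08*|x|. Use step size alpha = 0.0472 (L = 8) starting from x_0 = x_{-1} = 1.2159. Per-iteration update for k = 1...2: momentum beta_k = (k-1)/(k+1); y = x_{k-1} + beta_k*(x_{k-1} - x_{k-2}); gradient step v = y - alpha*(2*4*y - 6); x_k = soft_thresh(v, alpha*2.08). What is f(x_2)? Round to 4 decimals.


FISTA on f(x) = 4*x^2 - 6*x + 2.08*|x|
L = 8, alpha = 0.0472
Iteration 1: beta = 0.0, y = 1.2159 + 0.0*(1.2159 - 1.2159) = 1.2159
  grad(y) = 3.7272, v = y - alpha*grad = 1.04
  prox(v) = soft_thresh(1.04, 0.0982) = 0.9418
Iteration 2: beta = 0.3333, y = 0.9418 + 0.3333*(0.9418 - 1.2159) = 0.8504
  grad(y) = 0.8035, v = y - alpha*grad = 0.8125
  prox(v) = soft_thresh(0.8125, 0.0982) = 0.7143
f(x_2) = 4*0.7143^2 - 6*0.7143 + 2.08*|0.7143| = -0.7591


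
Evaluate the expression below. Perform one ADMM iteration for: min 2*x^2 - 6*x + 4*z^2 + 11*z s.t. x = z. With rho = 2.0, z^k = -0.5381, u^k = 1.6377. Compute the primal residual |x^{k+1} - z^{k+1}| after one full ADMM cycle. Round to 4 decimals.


ADMM iteration with rho = 2.0, z^k = -0.5381, u^k = 1.6377
Step 1: x-update.
Minimize 2*x^2 - 6*x + (2.0/2)*(x + 0.5381 + 1.6377)^2
FOC: (2*2 + 2.0)*x = 6 + 2.0*(-0.5381 - 1.6377)
x^{k+1} = 0.2747
Step 2: z-update.
Minimize 4*z^2 + 11*z + (2.0/2)*(0.2747 - z + 1.6377)^2
FOC: (2*4 + 2.0)*z = -11 + 2.0*(0.2747 + 1.6377)
z^{k+1} = -0.7175
Step 3: u-update.
u^{k+1} = 1.6377 + 0.2747 + 0.7175 = 2.6299
Step 4: Primal residual = |0.2747 + 0.7175| = 0.9922


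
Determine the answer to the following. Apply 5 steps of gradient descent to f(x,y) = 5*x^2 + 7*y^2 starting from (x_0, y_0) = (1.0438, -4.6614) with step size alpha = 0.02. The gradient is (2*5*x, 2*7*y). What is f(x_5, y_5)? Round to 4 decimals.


Gradient descent on f(x,y) = 5*x^2 + 7*y^2.
Starting point: (1.0438, -4.6614), alpha = 0.02
Step 1: grad_x = 2*5*1.0438 = 10.438, grad_y = 2*7*-4.6614 = -65.2596
  x_1 = 1.0438 - 0.02*10.438 = 0.835
  y_1 = -4.6614 - 0.02*-65.2596 = -3.3562
Step 2: grad_x = 2*5*0.835 = 8.3504, grad_y = 2*7*-3.3562 = -46.9869
  x_2 = 0.835 - 0.02*8.3504 = 0.668
  y_2 = -3.3562 - 0.02*-46.9869 = -2.4165
Step 3: grad_x = 2*5*0.668 = 6.6803, grad_y = 2*7*-2.4165 = -33.8306
  x_3 = 0.668 - 0.02*6.6803 = 0.5344
  y_3 = -2.4165 - 0.02*-33.8306 = -1.7399
Step 4: grad_x = 2*5*0.5344 = 5.3443, grad_y = 2*7*-1.7399 = -24.358
  x_4 = 0.5344 - 0.02*5.3443 = 0.4275
  y_4 = -1.7399 - 0.02*-24.358 = -1.2527
Step 5: grad_x = 2*5*0.4275 = 4.2754, grad_y = 2*7*-1.2527 = -17.5378
  x_5 = 0.4275 - 0.02*4.2754 = 0.342
  y_5 = -1.2527 - 0.02*-17.5378 = -0.9019
f(0.342, -0.9019) = 5*0.342^2 + 7*(-0.9019)^2 = 6.2794


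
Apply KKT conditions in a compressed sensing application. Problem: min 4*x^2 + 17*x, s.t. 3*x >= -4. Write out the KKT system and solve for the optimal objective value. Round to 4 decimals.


Step 1: Try lambda = 0 (constraint inactive).
x_unc = -17/(2*4) = -2.125
Check: 3*-2.125 = -6.375 < -4 -- violated!
Step 2: Constraint must be active: 3*x = -4
x* = -4/3 = -1.3333 (rounded; the exact value -4/3 is used below)
lambda = (2*4*(-4/3) + 17)/3 = 2.1111
Step 3: Compute optimal value.
f(x*) = 4*(-4/3)^2 + 17*(-4/3) = -15.5556


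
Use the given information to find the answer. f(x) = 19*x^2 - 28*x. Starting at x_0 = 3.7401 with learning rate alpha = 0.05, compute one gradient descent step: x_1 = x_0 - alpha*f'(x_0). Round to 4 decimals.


We compute the gradient at x_0 and apply the update.
f'(x) = 38*x - 28
f'(3.7401) = 38*3.7401 - 28 = 114.1238
x_1 = 3.7401 - 0.05*114.1238 = -1.9661


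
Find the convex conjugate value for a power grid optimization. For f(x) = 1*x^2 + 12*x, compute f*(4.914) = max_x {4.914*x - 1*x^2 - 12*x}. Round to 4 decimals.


f*(y) = sup_x {y*x - a*x^2 - b*x} = sup_x {(y-b)*x - a*x^2}
FOC: (y - b) - 2a*x = 0 => x* = (y - b)/(2a)
x* = (4.914 - 12)/(2*1) = -3.543
f*(4.914) = (y-b)^2/(4a) = (4.914 - 12)^2/(4*1)
= 50.2114/4 = 12.5528


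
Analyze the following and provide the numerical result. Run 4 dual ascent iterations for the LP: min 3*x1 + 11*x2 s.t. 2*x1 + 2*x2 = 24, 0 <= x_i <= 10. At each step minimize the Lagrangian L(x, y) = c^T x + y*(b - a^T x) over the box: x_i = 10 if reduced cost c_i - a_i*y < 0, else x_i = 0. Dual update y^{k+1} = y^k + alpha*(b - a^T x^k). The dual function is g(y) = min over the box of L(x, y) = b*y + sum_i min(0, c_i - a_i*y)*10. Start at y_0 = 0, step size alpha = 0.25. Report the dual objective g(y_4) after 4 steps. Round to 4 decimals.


Dual ascent for LP: min 3*x1 + 11*x2, 2*x1 + 2*x2 = 24, 0 <= x_i <= 10
Step 1: y^k = 0.0, reduced costs: (3.0, 11.0)
  x^k = (0.0, 0.0), subgradient = b - a^T x = 24.0
  y^{k+1} = 0.0 + 0.25*24.0 = 6.0
Step 2: y^k = 6.0, reduced costs: (-9.0, -1.0)
  x^k = (10.0, 10.0), subgradient = b - a^T x = -16.0
  y^{k+1} = 6.0 + 0.25*-16.0 = 2.0
Step 3: y^k = 2.0, reduced costs: (-1.0, 7.0)
  x^k = (10.0, 0.0), subgradient = b - a^T x = 4.0
  y^{k+1} = 2.0 + 0.25*4.0 = 3.0
Step 4: y^k = 3.0, reduced costs: (-3.0, 5.0)
  x^k = (10.0, 0.0), subgradient = b - a^T x = 4.0
  y^{k+1} = 3.0 + 0.25*4.0 = 4.0
Dual objective at y_4 = 4.0: reduced costs (-5.0, 3.0), box minimizer x = (10.0, 0.0)
g(y_4) = b*y + (c1 - a1*y)*x1 + (c2 - a2*y)*x2 = 24*4.0 + (-5.0)*10.0 + 3.0*0.0 = 96.0 - 50.0 + 0.0 = 46.0


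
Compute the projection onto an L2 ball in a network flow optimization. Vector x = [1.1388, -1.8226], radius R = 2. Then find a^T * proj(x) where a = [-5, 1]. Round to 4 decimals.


Step 1: Compute ||x|| (intermediates to 6 decimals).
||x|| = sqrt(1.1388^2 + (-1.8226)^2) = 2.149125
Step 2: Project.
Since ||x|| > R, scale = R/||x|| = 2/2.149125 = 0.930611, proj(x) = scale * x
proj(x) = [1.05978, -1.696132]
Step 3: Dot product.
a^T * proj(x) = -5*1.05978 + 1*(-1.696132) = -6.995


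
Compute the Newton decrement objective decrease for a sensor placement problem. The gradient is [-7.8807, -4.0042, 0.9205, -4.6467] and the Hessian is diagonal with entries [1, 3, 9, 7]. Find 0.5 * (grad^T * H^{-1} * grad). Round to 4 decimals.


Step 1: H is diagonal, so H^(-1) * g = [-7.8807, -1.3347, 0.1023, -0.6638].
Step 2: g^T H^(-1) g = sum_i g_i^2 / H_ii
  = (-7.8807)^2/1 + (-4.0042)^2/3 + (0.9205)^2/9 + (-4.6467)^2/7
  = 62.1054 + 5.3445 + 0.0941 + 3.0845 = 70.6287
Step 3: Objective decrease = 0.5 * g^T H^(-1) g = 35.3143


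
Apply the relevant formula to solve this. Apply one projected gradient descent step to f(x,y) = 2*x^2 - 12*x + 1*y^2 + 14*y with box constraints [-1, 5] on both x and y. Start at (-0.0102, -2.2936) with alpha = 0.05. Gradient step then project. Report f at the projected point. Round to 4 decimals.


Step 1: Compute gradient at (-0.0102, -2.2936).
grad_x = 2*2*-0.0102 - 12 = -12.0408
grad_y = 2*1*-2.2936 + 14 = 9.4128
Step 2: Gradient step.
x_raw = -0.0102 - 0.05*-12.0408 = 0.5918
y_raw = -2.2936 - 0.05*9.4128 = -2.7642
Step 3: Project onto [-1, 5].
x_proj = clip(0.5918) = 0.5918
y_proj = clip(-2.7642) = -1.0
Step 4: Evaluate f.
f(0.5918, -1.0) = -19.4015


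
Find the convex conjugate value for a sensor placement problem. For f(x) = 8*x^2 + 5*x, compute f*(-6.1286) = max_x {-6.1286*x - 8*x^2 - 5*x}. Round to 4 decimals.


f*(y) = sup_x {y*x - a*x^2 - b*x} = sup_x {(y-b)*x - a*x^2}
FOC: (y - b) - 2a*x = 0 => x* = (y - b)/(2a)
x* = (-6.1286 - 5)/(2*8) = -0.6955
f*(-6.1286) = (y-b)^2/(4a) = (-6.1286 - 5)^2/(4*8)
= 123.8457/32 = 3.8702


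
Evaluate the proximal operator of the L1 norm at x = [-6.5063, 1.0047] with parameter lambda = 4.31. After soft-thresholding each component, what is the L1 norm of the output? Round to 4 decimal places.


Soft-thresholding with lambda = 4.31:
prox(-6.5063) = sign(-6.5063)*max(|-6.5063| - 4.31, 0) = -2.1963
prox(1.0047) = sign(1.0047)*max(|1.0047| - 4.31, 0) = 0.0
prox(x) = [-2.1963, 0.0]
||prox(x)||_1 = 2.1963 + 0.0 = 2.1963


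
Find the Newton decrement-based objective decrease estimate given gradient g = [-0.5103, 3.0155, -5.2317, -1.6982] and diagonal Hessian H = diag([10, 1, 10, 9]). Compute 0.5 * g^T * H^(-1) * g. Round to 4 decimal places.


Step 1: H is diagonal, so H^(-1) * g = [-0.051, 3.0155, -0.5232, -0.1887].
Step 2: g^T H^(-1) g = sum_i g_i^2 / H_ii
  = (-0.5103)^2/10 + (3.0155)^2/1 + (-5.2317)^2/10 + (-1.6982)^2/9
  = 0.026 + 9.0932 + 2.7371 + 0.3204 = 12.1768
Step 3: Objective decrease = 0.5 * g^T H^(-1) g = 6.0884


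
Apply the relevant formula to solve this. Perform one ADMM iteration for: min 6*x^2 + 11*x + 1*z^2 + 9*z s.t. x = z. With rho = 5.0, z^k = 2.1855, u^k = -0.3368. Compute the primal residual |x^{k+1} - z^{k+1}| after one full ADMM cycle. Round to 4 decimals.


ADMM iteration with rho = 5.0, z^k = 2.1855, u^k = -0.3368
Step 1: x-update.
Minimize 6*x^2 + 11*x + (5.0/2)*(x - 2.1855 - 0.3368)^2
FOC: (2*6 + 5.0)*x = -11 + 5.0*(2.1855 + 0.3368)
x^{k+1} = 0.0948
Step 2: z-update.
Minimize 1*z^2 + 9*z + (5.0/2)*(0.0948 - z - 0.3368)^2
FOC: (2*1 + 5.0)*z = -9 + 5.0*(0.0948 - 0.3368)
z^{k+1} = -1.4586
Step 3: u-update.
u^{k+1} = -0.3368 + 0.0948 + 1.4586 = 1.2166
Step 4: Primal residual = |0.0948 + 1.4586| = 1.5534


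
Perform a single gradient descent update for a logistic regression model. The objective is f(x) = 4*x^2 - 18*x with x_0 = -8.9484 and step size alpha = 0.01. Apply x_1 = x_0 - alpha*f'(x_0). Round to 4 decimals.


We compute the gradient at x_0 and apply the update.
f'(x) = 8*x - 18
f'(-8.9484) = 8*-8.9484 - 18 = -89.5872
x_1 = -8.9484 - 0.01*-89.5872 = -8.0525


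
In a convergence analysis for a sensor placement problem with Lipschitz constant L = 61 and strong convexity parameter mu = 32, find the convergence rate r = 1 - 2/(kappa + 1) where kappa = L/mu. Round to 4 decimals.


Step 1: Compute the condition number.
kappa = L/mu = 61/32 = 1.9063
Step 2: Compute the convergence rate.
r = 1 - 2/(kappa + 1) = 1 - 2*mu/(L + mu) = (L - mu)/(L + mu) = 29/93 = 0.3118


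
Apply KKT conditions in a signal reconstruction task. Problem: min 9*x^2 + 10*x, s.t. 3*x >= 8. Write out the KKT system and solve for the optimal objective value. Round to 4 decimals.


Step 1: Try lambda = 0 (constraint inactive).
x_unc = -10/(2*9) = -0.5556
Check: 3*-0.5556 = -1.6668 < 8 -- violated!
Step 2: Constraint must be active: 3*x = 8
x* = 8/3 = 2.6667 (rounded; the exact value 8/3 is used below)
lambda = (2*9*(8/3) + 10)/3 = 19.3333
Step 3: Compute optimal value.
f(x*) = 9*(8/3)^2 + 10*(8/3) = 90.6667
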